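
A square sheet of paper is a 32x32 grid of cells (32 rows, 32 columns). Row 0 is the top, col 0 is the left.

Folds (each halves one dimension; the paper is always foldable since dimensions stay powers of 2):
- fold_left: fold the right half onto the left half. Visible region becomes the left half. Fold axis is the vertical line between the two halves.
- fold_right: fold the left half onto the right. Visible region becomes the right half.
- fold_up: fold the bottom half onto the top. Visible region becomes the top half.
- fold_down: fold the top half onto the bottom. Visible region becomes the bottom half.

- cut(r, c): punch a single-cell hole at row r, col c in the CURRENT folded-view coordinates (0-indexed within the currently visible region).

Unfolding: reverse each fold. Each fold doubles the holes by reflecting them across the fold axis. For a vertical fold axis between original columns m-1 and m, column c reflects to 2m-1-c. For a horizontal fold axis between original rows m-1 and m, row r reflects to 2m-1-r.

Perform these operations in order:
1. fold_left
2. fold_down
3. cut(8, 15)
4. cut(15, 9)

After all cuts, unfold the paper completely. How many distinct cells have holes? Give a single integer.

Answer: 8

Derivation:
Op 1 fold_left: fold axis v@16; visible region now rows[0,32) x cols[0,16) = 32x16
Op 2 fold_down: fold axis h@16; visible region now rows[16,32) x cols[0,16) = 16x16
Op 3 cut(8, 15): punch at orig (24,15); cuts so far [(24, 15)]; region rows[16,32) x cols[0,16) = 16x16
Op 4 cut(15, 9): punch at orig (31,9); cuts so far [(24, 15), (31, 9)]; region rows[16,32) x cols[0,16) = 16x16
Unfold 1 (reflect across h@16): 4 holes -> [(0, 9), (7, 15), (24, 15), (31, 9)]
Unfold 2 (reflect across v@16): 8 holes -> [(0, 9), (0, 22), (7, 15), (7, 16), (24, 15), (24, 16), (31, 9), (31, 22)]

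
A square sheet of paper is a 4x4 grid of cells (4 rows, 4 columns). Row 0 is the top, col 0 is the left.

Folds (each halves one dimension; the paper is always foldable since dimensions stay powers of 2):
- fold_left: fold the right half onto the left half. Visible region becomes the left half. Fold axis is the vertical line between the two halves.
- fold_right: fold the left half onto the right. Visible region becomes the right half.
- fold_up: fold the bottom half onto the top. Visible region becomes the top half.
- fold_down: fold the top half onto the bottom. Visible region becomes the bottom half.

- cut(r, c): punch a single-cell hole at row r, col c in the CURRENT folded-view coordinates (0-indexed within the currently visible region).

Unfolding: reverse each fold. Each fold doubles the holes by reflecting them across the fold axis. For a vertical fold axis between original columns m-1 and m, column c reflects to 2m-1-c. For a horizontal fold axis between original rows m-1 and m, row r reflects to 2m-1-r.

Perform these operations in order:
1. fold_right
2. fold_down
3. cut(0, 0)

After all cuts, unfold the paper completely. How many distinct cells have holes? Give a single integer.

Op 1 fold_right: fold axis v@2; visible region now rows[0,4) x cols[2,4) = 4x2
Op 2 fold_down: fold axis h@2; visible region now rows[2,4) x cols[2,4) = 2x2
Op 3 cut(0, 0): punch at orig (2,2); cuts so far [(2, 2)]; region rows[2,4) x cols[2,4) = 2x2
Unfold 1 (reflect across h@2): 2 holes -> [(1, 2), (2, 2)]
Unfold 2 (reflect across v@2): 4 holes -> [(1, 1), (1, 2), (2, 1), (2, 2)]

Answer: 4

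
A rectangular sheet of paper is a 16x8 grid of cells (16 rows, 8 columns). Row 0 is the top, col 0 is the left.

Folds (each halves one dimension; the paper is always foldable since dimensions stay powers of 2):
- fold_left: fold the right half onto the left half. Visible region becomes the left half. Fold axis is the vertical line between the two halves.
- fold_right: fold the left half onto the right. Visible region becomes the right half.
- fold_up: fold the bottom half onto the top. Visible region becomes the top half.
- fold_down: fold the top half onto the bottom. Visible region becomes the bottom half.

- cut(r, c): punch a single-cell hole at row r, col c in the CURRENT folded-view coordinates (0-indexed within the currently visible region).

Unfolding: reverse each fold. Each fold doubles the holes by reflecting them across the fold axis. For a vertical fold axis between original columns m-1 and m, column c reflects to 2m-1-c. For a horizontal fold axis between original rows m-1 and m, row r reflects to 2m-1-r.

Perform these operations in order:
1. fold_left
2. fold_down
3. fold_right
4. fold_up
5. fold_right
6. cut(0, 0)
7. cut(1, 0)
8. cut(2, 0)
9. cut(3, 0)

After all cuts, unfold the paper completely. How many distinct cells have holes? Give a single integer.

Op 1 fold_left: fold axis v@4; visible region now rows[0,16) x cols[0,4) = 16x4
Op 2 fold_down: fold axis h@8; visible region now rows[8,16) x cols[0,4) = 8x4
Op 3 fold_right: fold axis v@2; visible region now rows[8,16) x cols[2,4) = 8x2
Op 4 fold_up: fold axis h@12; visible region now rows[8,12) x cols[2,4) = 4x2
Op 5 fold_right: fold axis v@3; visible region now rows[8,12) x cols[3,4) = 4x1
Op 6 cut(0, 0): punch at orig (8,3); cuts so far [(8, 3)]; region rows[8,12) x cols[3,4) = 4x1
Op 7 cut(1, 0): punch at orig (9,3); cuts so far [(8, 3), (9, 3)]; region rows[8,12) x cols[3,4) = 4x1
Op 8 cut(2, 0): punch at orig (10,3); cuts so far [(8, 3), (9, 3), (10, 3)]; region rows[8,12) x cols[3,4) = 4x1
Op 9 cut(3, 0): punch at orig (11,3); cuts so far [(8, 3), (9, 3), (10, 3), (11, 3)]; region rows[8,12) x cols[3,4) = 4x1
Unfold 1 (reflect across v@3): 8 holes -> [(8, 2), (8, 3), (9, 2), (9, 3), (10, 2), (10, 3), (11, 2), (11, 3)]
Unfold 2 (reflect across h@12): 16 holes -> [(8, 2), (8, 3), (9, 2), (9, 3), (10, 2), (10, 3), (11, 2), (11, 3), (12, 2), (12, 3), (13, 2), (13, 3), (14, 2), (14, 3), (15, 2), (15, 3)]
Unfold 3 (reflect across v@2): 32 holes -> [(8, 0), (8, 1), (8, 2), (8, 3), (9, 0), (9, 1), (9, 2), (9, 3), (10, 0), (10, 1), (10, 2), (10, 3), (11, 0), (11, 1), (11, 2), (11, 3), (12, 0), (12, 1), (12, 2), (12, 3), (13, 0), (13, 1), (13, 2), (13, 3), (14, 0), (14, 1), (14, 2), (14, 3), (15, 0), (15, 1), (15, 2), (15, 3)]
Unfold 4 (reflect across h@8): 64 holes -> [(0, 0), (0, 1), (0, 2), (0, 3), (1, 0), (1, 1), (1, 2), (1, 3), (2, 0), (2, 1), (2, 2), (2, 3), (3, 0), (3, 1), (3, 2), (3, 3), (4, 0), (4, 1), (4, 2), (4, 3), (5, 0), (5, 1), (5, 2), (5, 3), (6, 0), (6, 1), (6, 2), (6, 3), (7, 0), (7, 1), (7, 2), (7, 3), (8, 0), (8, 1), (8, 2), (8, 3), (9, 0), (9, 1), (9, 2), (9, 3), (10, 0), (10, 1), (10, 2), (10, 3), (11, 0), (11, 1), (11, 2), (11, 3), (12, 0), (12, 1), (12, 2), (12, 3), (13, 0), (13, 1), (13, 2), (13, 3), (14, 0), (14, 1), (14, 2), (14, 3), (15, 0), (15, 1), (15, 2), (15, 3)]
Unfold 5 (reflect across v@4): 128 holes -> [(0, 0), (0, 1), (0, 2), (0, 3), (0, 4), (0, 5), (0, 6), (0, 7), (1, 0), (1, 1), (1, 2), (1, 3), (1, 4), (1, 5), (1, 6), (1, 7), (2, 0), (2, 1), (2, 2), (2, 3), (2, 4), (2, 5), (2, 6), (2, 7), (3, 0), (3, 1), (3, 2), (3, 3), (3, 4), (3, 5), (3, 6), (3, 7), (4, 0), (4, 1), (4, 2), (4, 3), (4, 4), (4, 5), (4, 6), (4, 7), (5, 0), (5, 1), (5, 2), (5, 3), (5, 4), (5, 5), (5, 6), (5, 7), (6, 0), (6, 1), (6, 2), (6, 3), (6, 4), (6, 5), (6, 6), (6, 7), (7, 0), (7, 1), (7, 2), (7, 3), (7, 4), (7, 5), (7, 6), (7, 7), (8, 0), (8, 1), (8, 2), (8, 3), (8, 4), (8, 5), (8, 6), (8, 7), (9, 0), (9, 1), (9, 2), (9, 3), (9, 4), (9, 5), (9, 6), (9, 7), (10, 0), (10, 1), (10, 2), (10, 3), (10, 4), (10, 5), (10, 6), (10, 7), (11, 0), (11, 1), (11, 2), (11, 3), (11, 4), (11, 5), (11, 6), (11, 7), (12, 0), (12, 1), (12, 2), (12, 3), (12, 4), (12, 5), (12, 6), (12, 7), (13, 0), (13, 1), (13, 2), (13, 3), (13, 4), (13, 5), (13, 6), (13, 7), (14, 0), (14, 1), (14, 2), (14, 3), (14, 4), (14, 5), (14, 6), (14, 7), (15, 0), (15, 1), (15, 2), (15, 3), (15, 4), (15, 5), (15, 6), (15, 7)]

Answer: 128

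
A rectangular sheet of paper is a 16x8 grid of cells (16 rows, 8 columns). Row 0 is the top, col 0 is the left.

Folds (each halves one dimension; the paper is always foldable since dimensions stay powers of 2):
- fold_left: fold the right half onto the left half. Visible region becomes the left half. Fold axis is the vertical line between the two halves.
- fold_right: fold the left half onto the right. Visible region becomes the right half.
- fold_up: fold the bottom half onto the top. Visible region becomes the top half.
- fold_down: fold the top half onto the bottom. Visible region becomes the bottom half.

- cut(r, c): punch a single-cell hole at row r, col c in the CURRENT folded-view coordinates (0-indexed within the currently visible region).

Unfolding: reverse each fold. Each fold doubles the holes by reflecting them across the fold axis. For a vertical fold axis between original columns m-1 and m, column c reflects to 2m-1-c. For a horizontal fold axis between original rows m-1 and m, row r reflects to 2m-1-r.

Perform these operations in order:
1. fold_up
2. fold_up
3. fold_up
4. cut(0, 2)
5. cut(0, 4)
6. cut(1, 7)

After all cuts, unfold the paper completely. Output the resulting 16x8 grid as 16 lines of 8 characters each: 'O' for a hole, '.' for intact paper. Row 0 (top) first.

Answer: ..O.O...
.......O
.......O
..O.O...
..O.O...
.......O
.......O
..O.O...
..O.O...
.......O
.......O
..O.O...
..O.O...
.......O
.......O
..O.O...

Derivation:
Op 1 fold_up: fold axis h@8; visible region now rows[0,8) x cols[0,8) = 8x8
Op 2 fold_up: fold axis h@4; visible region now rows[0,4) x cols[0,8) = 4x8
Op 3 fold_up: fold axis h@2; visible region now rows[0,2) x cols[0,8) = 2x8
Op 4 cut(0, 2): punch at orig (0,2); cuts so far [(0, 2)]; region rows[0,2) x cols[0,8) = 2x8
Op 5 cut(0, 4): punch at orig (0,4); cuts so far [(0, 2), (0, 4)]; region rows[0,2) x cols[0,8) = 2x8
Op 6 cut(1, 7): punch at orig (1,7); cuts so far [(0, 2), (0, 4), (1, 7)]; region rows[0,2) x cols[0,8) = 2x8
Unfold 1 (reflect across h@2): 6 holes -> [(0, 2), (0, 4), (1, 7), (2, 7), (3, 2), (3, 4)]
Unfold 2 (reflect across h@4): 12 holes -> [(0, 2), (0, 4), (1, 7), (2, 7), (3, 2), (3, 4), (4, 2), (4, 4), (5, 7), (6, 7), (7, 2), (7, 4)]
Unfold 3 (reflect across h@8): 24 holes -> [(0, 2), (0, 4), (1, 7), (2, 7), (3, 2), (3, 4), (4, 2), (4, 4), (5, 7), (6, 7), (7, 2), (7, 4), (8, 2), (8, 4), (9, 7), (10, 7), (11, 2), (11, 4), (12, 2), (12, 4), (13, 7), (14, 7), (15, 2), (15, 4)]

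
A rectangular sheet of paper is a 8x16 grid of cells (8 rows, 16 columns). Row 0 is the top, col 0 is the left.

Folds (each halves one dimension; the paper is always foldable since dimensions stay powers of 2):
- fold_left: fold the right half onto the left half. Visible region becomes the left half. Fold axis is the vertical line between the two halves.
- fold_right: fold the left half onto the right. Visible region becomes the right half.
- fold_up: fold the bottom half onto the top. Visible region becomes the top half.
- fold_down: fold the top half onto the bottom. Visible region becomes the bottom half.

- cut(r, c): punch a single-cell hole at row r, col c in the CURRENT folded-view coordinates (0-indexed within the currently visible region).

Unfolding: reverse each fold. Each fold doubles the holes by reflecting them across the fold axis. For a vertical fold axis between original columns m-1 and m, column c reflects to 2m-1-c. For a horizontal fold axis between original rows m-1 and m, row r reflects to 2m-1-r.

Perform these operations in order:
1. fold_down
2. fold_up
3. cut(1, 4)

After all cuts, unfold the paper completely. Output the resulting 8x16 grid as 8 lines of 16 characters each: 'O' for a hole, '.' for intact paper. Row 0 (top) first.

Answer: ................
....O...........
....O...........
................
................
....O...........
....O...........
................

Derivation:
Op 1 fold_down: fold axis h@4; visible region now rows[4,8) x cols[0,16) = 4x16
Op 2 fold_up: fold axis h@6; visible region now rows[4,6) x cols[0,16) = 2x16
Op 3 cut(1, 4): punch at orig (5,4); cuts so far [(5, 4)]; region rows[4,6) x cols[0,16) = 2x16
Unfold 1 (reflect across h@6): 2 holes -> [(5, 4), (6, 4)]
Unfold 2 (reflect across h@4): 4 holes -> [(1, 4), (2, 4), (5, 4), (6, 4)]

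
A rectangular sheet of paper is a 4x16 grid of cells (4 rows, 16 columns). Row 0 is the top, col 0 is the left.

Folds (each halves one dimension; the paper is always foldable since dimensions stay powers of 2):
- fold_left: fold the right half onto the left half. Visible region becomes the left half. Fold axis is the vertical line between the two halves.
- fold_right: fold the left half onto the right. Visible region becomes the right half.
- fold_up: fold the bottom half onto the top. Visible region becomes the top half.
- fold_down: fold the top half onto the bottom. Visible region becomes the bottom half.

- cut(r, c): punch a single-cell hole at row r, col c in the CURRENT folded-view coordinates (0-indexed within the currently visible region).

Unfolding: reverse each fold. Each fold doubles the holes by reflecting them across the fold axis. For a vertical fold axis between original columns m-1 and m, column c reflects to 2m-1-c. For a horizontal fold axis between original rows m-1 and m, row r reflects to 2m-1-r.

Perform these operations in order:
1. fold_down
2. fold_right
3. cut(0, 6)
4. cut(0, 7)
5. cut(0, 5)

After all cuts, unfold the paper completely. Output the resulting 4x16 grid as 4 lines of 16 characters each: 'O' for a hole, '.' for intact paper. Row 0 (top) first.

Op 1 fold_down: fold axis h@2; visible region now rows[2,4) x cols[0,16) = 2x16
Op 2 fold_right: fold axis v@8; visible region now rows[2,4) x cols[8,16) = 2x8
Op 3 cut(0, 6): punch at orig (2,14); cuts so far [(2, 14)]; region rows[2,4) x cols[8,16) = 2x8
Op 4 cut(0, 7): punch at orig (2,15); cuts so far [(2, 14), (2, 15)]; region rows[2,4) x cols[8,16) = 2x8
Op 5 cut(0, 5): punch at orig (2,13); cuts so far [(2, 13), (2, 14), (2, 15)]; region rows[2,4) x cols[8,16) = 2x8
Unfold 1 (reflect across v@8): 6 holes -> [(2, 0), (2, 1), (2, 2), (2, 13), (2, 14), (2, 15)]
Unfold 2 (reflect across h@2): 12 holes -> [(1, 0), (1, 1), (1, 2), (1, 13), (1, 14), (1, 15), (2, 0), (2, 1), (2, 2), (2, 13), (2, 14), (2, 15)]

Answer: ................
OOO..........OOO
OOO..........OOO
................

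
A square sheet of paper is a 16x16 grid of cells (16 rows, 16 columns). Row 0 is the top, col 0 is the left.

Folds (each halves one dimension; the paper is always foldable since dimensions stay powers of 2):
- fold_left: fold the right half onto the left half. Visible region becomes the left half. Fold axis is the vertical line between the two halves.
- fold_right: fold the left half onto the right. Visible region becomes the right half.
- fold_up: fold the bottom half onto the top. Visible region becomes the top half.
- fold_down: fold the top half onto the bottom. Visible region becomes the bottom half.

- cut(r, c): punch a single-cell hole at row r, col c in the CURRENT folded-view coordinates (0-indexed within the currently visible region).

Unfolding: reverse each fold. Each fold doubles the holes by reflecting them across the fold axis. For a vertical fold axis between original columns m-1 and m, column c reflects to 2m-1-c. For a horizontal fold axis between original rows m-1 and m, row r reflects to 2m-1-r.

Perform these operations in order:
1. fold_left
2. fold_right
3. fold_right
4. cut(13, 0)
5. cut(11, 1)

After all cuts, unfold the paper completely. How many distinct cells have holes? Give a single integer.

Answer: 16

Derivation:
Op 1 fold_left: fold axis v@8; visible region now rows[0,16) x cols[0,8) = 16x8
Op 2 fold_right: fold axis v@4; visible region now rows[0,16) x cols[4,8) = 16x4
Op 3 fold_right: fold axis v@6; visible region now rows[0,16) x cols[6,8) = 16x2
Op 4 cut(13, 0): punch at orig (13,6); cuts so far [(13, 6)]; region rows[0,16) x cols[6,8) = 16x2
Op 5 cut(11, 1): punch at orig (11,7); cuts so far [(11, 7), (13, 6)]; region rows[0,16) x cols[6,8) = 16x2
Unfold 1 (reflect across v@6): 4 holes -> [(11, 4), (11, 7), (13, 5), (13, 6)]
Unfold 2 (reflect across v@4): 8 holes -> [(11, 0), (11, 3), (11, 4), (11, 7), (13, 1), (13, 2), (13, 5), (13, 6)]
Unfold 3 (reflect across v@8): 16 holes -> [(11, 0), (11, 3), (11, 4), (11, 7), (11, 8), (11, 11), (11, 12), (11, 15), (13, 1), (13, 2), (13, 5), (13, 6), (13, 9), (13, 10), (13, 13), (13, 14)]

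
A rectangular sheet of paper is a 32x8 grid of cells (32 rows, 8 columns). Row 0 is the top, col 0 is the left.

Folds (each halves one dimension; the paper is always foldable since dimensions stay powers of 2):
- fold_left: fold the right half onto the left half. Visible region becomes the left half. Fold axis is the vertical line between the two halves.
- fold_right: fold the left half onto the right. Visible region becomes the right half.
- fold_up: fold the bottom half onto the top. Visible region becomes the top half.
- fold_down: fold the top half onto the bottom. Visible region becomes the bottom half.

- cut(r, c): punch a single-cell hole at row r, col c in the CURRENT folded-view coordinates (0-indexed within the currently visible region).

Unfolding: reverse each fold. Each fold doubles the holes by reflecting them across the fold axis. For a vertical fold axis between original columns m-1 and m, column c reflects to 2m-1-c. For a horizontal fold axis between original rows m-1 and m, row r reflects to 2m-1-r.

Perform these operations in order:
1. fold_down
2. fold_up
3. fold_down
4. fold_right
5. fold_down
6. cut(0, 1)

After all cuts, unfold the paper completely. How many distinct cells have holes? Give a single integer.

Answer: 32

Derivation:
Op 1 fold_down: fold axis h@16; visible region now rows[16,32) x cols[0,8) = 16x8
Op 2 fold_up: fold axis h@24; visible region now rows[16,24) x cols[0,8) = 8x8
Op 3 fold_down: fold axis h@20; visible region now rows[20,24) x cols[0,8) = 4x8
Op 4 fold_right: fold axis v@4; visible region now rows[20,24) x cols[4,8) = 4x4
Op 5 fold_down: fold axis h@22; visible region now rows[22,24) x cols[4,8) = 2x4
Op 6 cut(0, 1): punch at orig (22,5); cuts so far [(22, 5)]; region rows[22,24) x cols[4,8) = 2x4
Unfold 1 (reflect across h@22): 2 holes -> [(21, 5), (22, 5)]
Unfold 2 (reflect across v@4): 4 holes -> [(21, 2), (21, 5), (22, 2), (22, 5)]
Unfold 3 (reflect across h@20): 8 holes -> [(17, 2), (17, 5), (18, 2), (18, 5), (21, 2), (21, 5), (22, 2), (22, 5)]
Unfold 4 (reflect across h@24): 16 holes -> [(17, 2), (17, 5), (18, 2), (18, 5), (21, 2), (21, 5), (22, 2), (22, 5), (25, 2), (25, 5), (26, 2), (26, 5), (29, 2), (29, 5), (30, 2), (30, 5)]
Unfold 5 (reflect across h@16): 32 holes -> [(1, 2), (1, 5), (2, 2), (2, 5), (5, 2), (5, 5), (6, 2), (6, 5), (9, 2), (9, 5), (10, 2), (10, 5), (13, 2), (13, 5), (14, 2), (14, 5), (17, 2), (17, 5), (18, 2), (18, 5), (21, 2), (21, 5), (22, 2), (22, 5), (25, 2), (25, 5), (26, 2), (26, 5), (29, 2), (29, 5), (30, 2), (30, 5)]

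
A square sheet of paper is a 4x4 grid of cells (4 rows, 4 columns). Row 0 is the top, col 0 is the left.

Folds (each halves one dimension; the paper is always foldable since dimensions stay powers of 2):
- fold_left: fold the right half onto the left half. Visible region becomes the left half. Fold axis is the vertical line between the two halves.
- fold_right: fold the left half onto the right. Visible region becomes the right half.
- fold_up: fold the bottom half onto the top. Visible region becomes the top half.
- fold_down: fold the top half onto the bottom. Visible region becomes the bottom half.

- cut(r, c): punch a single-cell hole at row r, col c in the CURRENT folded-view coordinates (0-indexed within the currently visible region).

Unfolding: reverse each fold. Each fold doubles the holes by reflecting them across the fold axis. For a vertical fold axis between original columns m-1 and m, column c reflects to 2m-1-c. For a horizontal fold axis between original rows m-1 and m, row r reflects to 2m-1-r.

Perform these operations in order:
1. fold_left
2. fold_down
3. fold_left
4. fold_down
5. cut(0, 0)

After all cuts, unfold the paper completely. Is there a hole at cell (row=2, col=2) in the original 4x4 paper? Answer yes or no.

Answer: yes

Derivation:
Op 1 fold_left: fold axis v@2; visible region now rows[0,4) x cols[0,2) = 4x2
Op 2 fold_down: fold axis h@2; visible region now rows[2,4) x cols[0,2) = 2x2
Op 3 fold_left: fold axis v@1; visible region now rows[2,4) x cols[0,1) = 2x1
Op 4 fold_down: fold axis h@3; visible region now rows[3,4) x cols[0,1) = 1x1
Op 5 cut(0, 0): punch at orig (3,0); cuts so far [(3, 0)]; region rows[3,4) x cols[0,1) = 1x1
Unfold 1 (reflect across h@3): 2 holes -> [(2, 0), (3, 0)]
Unfold 2 (reflect across v@1): 4 holes -> [(2, 0), (2, 1), (3, 0), (3, 1)]
Unfold 3 (reflect across h@2): 8 holes -> [(0, 0), (0, 1), (1, 0), (1, 1), (2, 0), (2, 1), (3, 0), (3, 1)]
Unfold 4 (reflect across v@2): 16 holes -> [(0, 0), (0, 1), (0, 2), (0, 3), (1, 0), (1, 1), (1, 2), (1, 3), (2, 0), (2, 1), (2, 2), (2, 3), (3, 0), (3, 1), (3, 2), (3, 3)]
Holes: [(0, 0), (0, 1), (0, 2), (0, 3), (1, 0), (1, 1), (1, 2), (1, 3), (2, 0), (2, 1), (2, 2), (2, 3), (3, 0), (3, 1), (3, 2), (3, 3)]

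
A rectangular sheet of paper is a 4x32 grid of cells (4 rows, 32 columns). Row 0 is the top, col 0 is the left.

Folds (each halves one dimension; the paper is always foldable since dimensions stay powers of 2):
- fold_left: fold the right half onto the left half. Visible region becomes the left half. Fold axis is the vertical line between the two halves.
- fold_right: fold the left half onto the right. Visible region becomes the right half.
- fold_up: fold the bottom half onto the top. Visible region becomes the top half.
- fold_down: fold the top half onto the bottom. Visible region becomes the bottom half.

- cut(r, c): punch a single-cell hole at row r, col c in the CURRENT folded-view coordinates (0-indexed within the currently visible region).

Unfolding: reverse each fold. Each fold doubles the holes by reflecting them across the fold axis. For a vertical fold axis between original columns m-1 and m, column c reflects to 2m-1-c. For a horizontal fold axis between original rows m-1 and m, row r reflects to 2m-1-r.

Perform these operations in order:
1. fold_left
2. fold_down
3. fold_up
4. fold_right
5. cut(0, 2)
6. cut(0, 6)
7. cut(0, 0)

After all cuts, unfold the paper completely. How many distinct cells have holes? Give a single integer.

Op 1 fold_left: fold axis v@16; visible region now rows[0,4) x cols[0,16) = 4x16
Op 2 fold_down: fold axis h@2; visible region now rows[2,4) x cols[0,16) = 2x16
Op 3 fold_up: fold axis h@3; visible region now rows[2,3) x cols[0,16) = 1x16
Op 4 fold_right: fold axis v@8; visible region now rows[2,3) x cols[8,16) = 1x8
Op 5 cut(0, 2): punch at orig (2,10); cuts so far [(2, 10)]; region rows[2,3) x cols[8,16) = 1x8
Op 6 cut(0, 6): punch at orig (2,14); cuts so far [(2, 10), (2, 14)]; region rows[2,3) x cols[8,16) = 1x8
Op 7 cut(0, 0): punch at orig (2,8); cuts so far [(2, 8), (2, 10), (2, 14)]; region rows[2,3) x cols[8,16) = 1x8
Unfold 1 (reflect across v@8): 6 holes -> [(2, 1), (2, 5), (2, 7), (2, 8), (2, 10), (2, 14)]
Unfold 2 (reflect across h@3): 12 holes -> [(2, 1), (2, 5), (2, 7), (2, 8), (2, 10), (2, 14), (3, 1), (3, 5), (3, 7), (3, 8), (3, 10), (3, 14)]
Unfold 3 (reflect across h@2): 24 holes -> [(0, 1), (0, 5), (0, 7), (0, 8), (0, 10), (0, 14), (1, 1), (1, 5), (1, 7), (1, 8), (1, 10), (1, 14), (2, 1), (2, 5), (2, 7), (2, 8), (2, 10), (2, 14), (3, 1), (3, 5), (3, 7), (3, 8), (3, 10), (3, 14)]
Unfold 4 (reflect across v@16): 48 holes -> [(0, 1), (0, 5), (0, 7), (0, 8), (0, 10), (0, 14), (0, 17), (0, 21), (0, 23), (0, 24), (0, 26), (0, 30), (1, 1), (1, 5), (1, 7), (1, 8), (1, 10), (1, 14), (1, 17), (1, 21), (1, 23), (1, 24), (1, 26), (1, 30), (2, 1), (2, 5), (2, 7), (2, 8), (2, 10), (2, 14), (2, 17), (2, 21), (2, 23), (2, 24), (2, 26), (2, 30), (3, 1), (3, 5), (3, 7), (3, 8), (3, 10), (3, 14), (3, 17), (3, 21), (3, 23), (3, 24), (3, 26), (3, 30)]

Answer: 48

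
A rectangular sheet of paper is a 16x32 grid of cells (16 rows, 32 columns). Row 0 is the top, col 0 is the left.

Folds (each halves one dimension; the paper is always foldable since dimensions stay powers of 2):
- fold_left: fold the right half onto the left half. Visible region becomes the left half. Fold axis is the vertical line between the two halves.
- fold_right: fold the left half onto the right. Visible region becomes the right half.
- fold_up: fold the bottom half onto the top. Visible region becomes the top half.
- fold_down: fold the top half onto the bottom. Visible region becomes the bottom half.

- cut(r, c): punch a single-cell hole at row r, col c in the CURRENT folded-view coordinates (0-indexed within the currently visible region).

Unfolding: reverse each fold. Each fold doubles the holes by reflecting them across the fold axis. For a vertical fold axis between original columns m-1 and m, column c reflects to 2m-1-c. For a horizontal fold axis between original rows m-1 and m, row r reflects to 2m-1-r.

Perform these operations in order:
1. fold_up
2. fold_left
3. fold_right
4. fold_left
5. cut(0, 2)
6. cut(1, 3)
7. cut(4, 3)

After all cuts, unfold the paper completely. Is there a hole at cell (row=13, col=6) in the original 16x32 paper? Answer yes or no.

Answer: no

Derivation:
Op 1 fold_up: fold axis h@8; visible region now rows[0,8) x cols[0,32) = 8x32
Op 2 fold_left: fold axis v@16; visible region now rows[0,8) x cols[0,16) = 8x16
Op 3 fold_right: fold axis v@8; visible region now rows[0,8) x cols[8,16) = 8x8
Op 4 fold_left: fold axis v@12; visible region now rows[0,8) x cols[8,12) = 8x4
Op 5 cut(0, 2): punch at orig (0,10); cuts so far [(0, 10)]; region rows[0,8) x cols[8,12) = 8x4
Op 6 cut(1, 3): punch at orig (1,11); cuts so far [(0, 10), (1, 11)]; region rows[0,8) x cols[8,12) = 8x4
Op 7 cut(4, 3): punch at orig (4,11); cuts so far [(0, 10), (1, 11), (4, 11)]; region rows[0,8) x cols[8,12) = 8x4
Unfold 1 (reflect across v@12): 6 holes -> [(0, 10), (0, 13), (1, 11), (1, 12), (4, 11), (4, 12)]
Unfold 2 (reflect across v@8): 12 holes -> [(0, 2), (0, 5), (0, 10), (0, 13), (1, 3), (1, 4), (1, 11), (1, 12), (4, 3), (4, 4), (4, 11), (4, 12)]
Unfold 3 (reflect across v@16): 24 holes -> [(0, 2), (0, 5), (0, 10), (0, 13), (0, 18), (0, 21), (0, 26), (0, 29), (1, 3), (1, 4), (1, 11), (1, 12), (1, 19), (1, 20), (1, 27), (1, 28), (4, 3), (4, 4), (4, 11), (4, 12), (4, 19), (4, 20), (4, 27), (4, 28)]
Unfold 4 (reflect across h@8): 48 holes -> [(0, 2), (0, 5), (0, 10), (0, 13), (0, 18), (0, 21), (0, 26), (0, 29), (1, 3), (1, 4), (1, 11), (1, 12), (1, 19), (1, 20), (1, 27), (1, 28), (4, 3), (4, 4), (4, 11), (4, 12), (4, 19), (4, 20), (4, 27), (4, 28), (11, 3), (11, 4), (11, 11), (11, 12), (11, 19), (11, 20), (11, 27), (11, 28), (14, 3), (14, 4), (14, 11), (14, 12), (14, 19), (14, 20), (14, 27), (14, 28), (15, 2), (15, 5), (15, 10), (15, 13), (15, 18), (15, 21), (15, 26), (15, 29)]
Holes: [(0, 2), (0, 5), (0, 10), (0, 13), (0, 18), (0, 21), (0, 26), (0, 29), (1, 3), (1, 4), (1, 11), (1, 12), (1, 19), (1, 20), (1, 27), (1, 28), (4, 3), (4, 4), (4, 11), (4, 12), (4, 19), (4, 20), (4, 27), (4, 28), (11, 3), (11, 4), (11, 11), (11, 12), (11, 19), (11, 20), (11, 27), (11, 28), (14, 3), (14, 4), (14, 11), (14, 12), (14, 19), (14, 20), (14, 27), (14, 28), (15, 2), (15, 5), (15, 10), (15, 13), (15, 18), (15, 21), (15, 26), (15, 29)]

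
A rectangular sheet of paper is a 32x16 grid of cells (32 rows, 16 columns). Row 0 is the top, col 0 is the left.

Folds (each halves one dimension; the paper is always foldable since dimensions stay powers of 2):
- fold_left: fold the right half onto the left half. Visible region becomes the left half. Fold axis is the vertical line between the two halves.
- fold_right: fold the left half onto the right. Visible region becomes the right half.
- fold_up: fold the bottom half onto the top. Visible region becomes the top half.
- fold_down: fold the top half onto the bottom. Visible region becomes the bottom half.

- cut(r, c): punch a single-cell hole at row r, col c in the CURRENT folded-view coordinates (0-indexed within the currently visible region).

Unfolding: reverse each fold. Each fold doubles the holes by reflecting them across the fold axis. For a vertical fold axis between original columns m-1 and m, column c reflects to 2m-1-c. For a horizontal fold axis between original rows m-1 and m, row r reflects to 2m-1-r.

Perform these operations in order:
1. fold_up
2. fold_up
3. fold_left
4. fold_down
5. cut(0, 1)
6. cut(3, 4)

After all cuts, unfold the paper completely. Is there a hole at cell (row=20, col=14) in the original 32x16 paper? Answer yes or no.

Answer: yes

Derivation:
Op 1 fold_up: fold axis h@16; visible region now rows[0,16) x cols[0,16) = 16x16
Op 2 fold_up: fold axis h@8; visible region now rows[0,8) x cols[0,16) = 8x16
Op 3 fold_left: fold axis v@8; visible region now rows[0,8) x cols[0,8) = 8x8
Op 4 fold_down: fold axis h@4; visible region now rows[4,8) x cols[0,8) = 4x8
Op 5 cut(0, 1): punch at orig (4,1); cuts so far [(4, 1)]; region rows[4,8) x cols[0,8) = 4x8
Op 6 cut(3, 4): punch at orig (7,4); cuts so far [(4, 1), (7, 4)]; region rows[4,8) x cols[0,8) = 4x8
Unfold 1 (reflect across h@4): 4 holes -> [(0, 4), (3, 1), (4, 1), (7, 4)]
Unfold 2 (reflect across v@8): 8 holes -> [(0, 4), (0, 11), (3, 1), (3, 14), (4, 1), (4, 14), (7, 4), (7, 11)]
Unfold 3 (reflect across h@8): 16 holes -> [(0, 4), (0, 11), (3, 1), (3, 14), (4, 1), (4, 14), (7, 4), (7, 11), (8, 4), (8, 11), (11, 1), (11, 14), (12, 1), (12, 14), (15, 4), (15, 11)]
Unfold 4 (reflect across h@16): 32 holes -> [(0, 4), (0, 11), (3, 1), (3, 14), (4, 1), (4, 14), (7, 4), (7, 11), (8, 4), (8, 11), (11, 1), (11, 14), (12, 1), (12, 14), (15, 4), (15, 11), (16, 4), (16, 11), (19, 1), (19, 14), (20, 1), (20, 14), (23, 4), (23, 11), (24, 4), (24, 11), (27, 1), (27, 14), (28, 1), (28, 14), (31, 4), (31, 11)]
Holes: [(0, 4), (0, 11), (3, 1), (3, 14), (4, 1), (4, 14), (7, 4), (7, 11), (8, 4), (8, 11), (11, 1), (11, 14), (12, 1), (12, 14), (15, 4), (15, 11), (16, 4), (16, 11), (19, 1), (19, 14), (20, 1), (20, 14), (23, 4), (23, 11), (24, 4), (24, 11), (27, 1), (27, 14), (28, 1), (28, 14), (31, 4), (31, 11)]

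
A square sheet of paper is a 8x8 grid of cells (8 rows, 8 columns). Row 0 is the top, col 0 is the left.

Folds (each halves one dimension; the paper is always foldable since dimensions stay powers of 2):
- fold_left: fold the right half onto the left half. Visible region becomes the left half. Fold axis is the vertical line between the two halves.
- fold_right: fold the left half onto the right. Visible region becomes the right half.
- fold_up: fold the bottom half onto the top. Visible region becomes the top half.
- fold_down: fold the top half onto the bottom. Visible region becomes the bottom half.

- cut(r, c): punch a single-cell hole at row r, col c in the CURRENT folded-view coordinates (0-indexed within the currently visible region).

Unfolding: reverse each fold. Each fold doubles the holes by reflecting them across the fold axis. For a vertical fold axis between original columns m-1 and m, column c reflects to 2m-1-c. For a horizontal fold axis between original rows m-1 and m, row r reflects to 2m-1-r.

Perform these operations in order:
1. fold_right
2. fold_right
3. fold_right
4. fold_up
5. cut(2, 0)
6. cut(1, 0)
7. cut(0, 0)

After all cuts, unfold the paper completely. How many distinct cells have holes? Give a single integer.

Answer: 48

Derivation:
Op 1 fold_right: fold axis v@4; visible region now rows[0,8) x cols[4,8) = 8x4
Op 2 fold_right: fold axis v@6; visible region now rows[0,8) x cols[6,8) = 8x2
Op 3 fold_right: fold axis v@7; visible region now rows[0,8) x cols[7,8) = 8x1
Op 4 fold_up: fold axis h@4; visible region now rows[0,4) x cols[7,8) = 4x1
Op 5 cut(2, 0): punch at orig (2,7); cuts so far [(2, 7)]; region rows[0,4) x cols[7,8) = 4x1
Op 6 cut(1, 0): punch at orig (1,7); cuts so far [(1, 7), (2, 7)]; region rows[0,4) x cols[7,8) = 4x1
Op 7 cut(0, 0): punch at orig (0,7); cuts so far [(0, 7), (1, 7), (2, 7)]; region rows[0,4) x cols[7,8) = 4x1
Unfold 1 (reflect across h@4): 6 holes -> [(0, 7), (1, 7), (2, 7), (5, 7), (6, 7), (7, 7)]
Unfold 2 (reflect across v@7): 12 holes -> [(0, 6), (0, 7), (1, 6), (1, 7), (2, 6), (2, 7), (5, 6), (5, 7), (6, 6), (6, 7), (7, 6), (7, 7)]
Unfold 3 (reflect across v@6): 24 holes -> [(0, 4), (0, 5), (0, 6), (0, 7), (1, 4), (1, 5), (1, 6), (1, 7), (2, 4), (2, 5), (2, 6), (2, 7), (5, 4), (5, 5), (5, 6), (5, 7), (6, 4), (6, 5), (6, 6), (6, 7), (7, 4), (7, 5), (7, 6), (7, 7)]
Unfold 4 (reflect across v@4): 48 holes -> [(0, 0), (0, 1), (0, 2), (0, 3), (0, 4), (0, 5), (0, 6), (0, 7), (1, 0), (1, 1), (1, 2), (1, 3), (1, 4), (1, 5), (1, 6), (1, 7), (2, 0), (2, 1), (2, 2), (2, 3), (2, 4), (2, 5), (2, 6), (2, 7), (5, 0), (5, 1), (5, 2), (5, 3), (5, 4), (5, 5), (5, 6), (5, 7), (6, 0), (6, 1), (6, 2), (6, 3), (6, 4), (6, 5), (6, 6), (6, 7), (7, 0), (7, 1), (7, 2), (7, 3), (7, 4), (7, 5), (7, 6), (7, 7)]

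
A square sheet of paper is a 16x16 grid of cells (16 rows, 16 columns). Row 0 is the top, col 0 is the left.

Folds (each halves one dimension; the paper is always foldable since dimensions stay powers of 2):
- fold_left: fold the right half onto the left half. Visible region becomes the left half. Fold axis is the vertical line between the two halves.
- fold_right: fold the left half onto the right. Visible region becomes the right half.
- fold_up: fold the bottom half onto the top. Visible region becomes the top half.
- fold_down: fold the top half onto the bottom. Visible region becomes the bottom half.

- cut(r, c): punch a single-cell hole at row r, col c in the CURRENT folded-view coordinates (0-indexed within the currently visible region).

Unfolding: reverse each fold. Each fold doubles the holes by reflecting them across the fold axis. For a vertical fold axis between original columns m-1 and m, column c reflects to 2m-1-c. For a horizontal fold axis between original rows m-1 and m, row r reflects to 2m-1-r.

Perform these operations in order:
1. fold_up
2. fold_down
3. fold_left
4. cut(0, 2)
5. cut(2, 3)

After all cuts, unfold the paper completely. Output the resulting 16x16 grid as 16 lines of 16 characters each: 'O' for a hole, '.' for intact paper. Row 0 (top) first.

Answer: ................
...O........O...
................
..O..........O..
..O..........O..
................
...O........O...
................
................
...O........O...
................
..O..........O..
..O..........O..
................
...O........O...
................

Derivation:
Op 1 fold_up: fold axis h@8; visible region now rows[0,8) x cols[0,16) = 8x16
Op 2 fold_down: fold axis h@4; visible region now rows[4,8) x cols[0,16) = 4x16
Op 3 fold_left: fold axis v@8; visible region now rows[4,8) x cols[0,8) = 4x8
Op 4 cut(0, 2): punch at orig (4,2); cuts so far [(4, 2)]; region rows[4,8) x cols[0,8) = 4x8
Op 5 cut(2, 3): punch at orig (6,3); cuts so far [(4, 2), (6, 3)]; region rows[4,8) x cols[0,8) = 4x8
Unfold 1 (reflect across v@8): 4 holes -> [(4, 2), (4, 13), (6, 3), (6, 12)]
Unfold 2 (reflect across h@4): 8 holes -> [(1, 3), (1, 12), (3, 2), (3, 13), (4, 2), (4, 13), (6, 3), (6, 12)]
Unfold 3 (reflect across h@8): 16 holes -> [(1, 3), (1, 12), (3, 2), (3, 13), (4, 2), (4, 13), (6, 3), (6, 12), (9, 3), (9, 12), (11, 2), (11, 13), (12, 2), (12, 13), (14, 3), (14, 12)]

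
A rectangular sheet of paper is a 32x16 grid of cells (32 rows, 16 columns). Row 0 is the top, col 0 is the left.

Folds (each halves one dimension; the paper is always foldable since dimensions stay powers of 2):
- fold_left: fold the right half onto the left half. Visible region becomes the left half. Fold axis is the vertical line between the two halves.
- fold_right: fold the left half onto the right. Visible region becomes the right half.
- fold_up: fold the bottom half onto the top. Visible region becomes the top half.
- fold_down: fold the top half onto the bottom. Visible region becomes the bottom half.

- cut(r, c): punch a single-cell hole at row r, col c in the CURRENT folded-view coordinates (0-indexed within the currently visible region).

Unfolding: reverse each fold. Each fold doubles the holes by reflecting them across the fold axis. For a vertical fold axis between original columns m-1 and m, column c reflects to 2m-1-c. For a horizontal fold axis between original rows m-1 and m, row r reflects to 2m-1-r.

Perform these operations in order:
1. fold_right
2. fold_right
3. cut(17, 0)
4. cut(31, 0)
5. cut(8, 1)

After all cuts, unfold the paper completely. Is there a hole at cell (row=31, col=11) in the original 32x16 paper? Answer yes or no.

Answer: yes

Derivation:
Op 1 fold_right: fold axis v@8; visible region now rows[0,32) x cols[8,16) = 32x8
Op 2 fold_right: fold axis v@12; visible region now rows[0,32) x cols[12,16) = 32x4
Op 3 cut(17, 0): punch at orig (17,12); cuts so far [(17, 12)]; region rows[0,32) x cols[12,16) = 32x4
Op 4 cut(31, 0): punch at orig (31,12); cuts so far [(17, 12), (31, 12)]; region rows[0,32) x cols[12,16) = 32x4
Op 5 cut(8, 1): punch at orig (8,13); cuts so far [(8, 13), (17, 12), (31, 12)]; region rows[0,32) x cols[12,16) = 32x4
Unfold 1 (reflect across v@12): 6 holes -> [(8, 10), (8, 13), (17, 11), (17, 12), (31, 11), (31, 12)]
Unfold 2 (reflect across v@8): 12 holes -> [(8, 2), (8, 5), (8, 10), (8, 13), (17, 3), (17, 4), (17, 11), (17, 12), (31, 3), (31, 4), (31, 11), (31, 12)]
Holes: [(8, 2), (8, 5), (8, 10), (8, 13), (17, 3), (17, 4), (17, 11), (17, 12), (31, 3), (31, 4), (31, 11), (31, 12)]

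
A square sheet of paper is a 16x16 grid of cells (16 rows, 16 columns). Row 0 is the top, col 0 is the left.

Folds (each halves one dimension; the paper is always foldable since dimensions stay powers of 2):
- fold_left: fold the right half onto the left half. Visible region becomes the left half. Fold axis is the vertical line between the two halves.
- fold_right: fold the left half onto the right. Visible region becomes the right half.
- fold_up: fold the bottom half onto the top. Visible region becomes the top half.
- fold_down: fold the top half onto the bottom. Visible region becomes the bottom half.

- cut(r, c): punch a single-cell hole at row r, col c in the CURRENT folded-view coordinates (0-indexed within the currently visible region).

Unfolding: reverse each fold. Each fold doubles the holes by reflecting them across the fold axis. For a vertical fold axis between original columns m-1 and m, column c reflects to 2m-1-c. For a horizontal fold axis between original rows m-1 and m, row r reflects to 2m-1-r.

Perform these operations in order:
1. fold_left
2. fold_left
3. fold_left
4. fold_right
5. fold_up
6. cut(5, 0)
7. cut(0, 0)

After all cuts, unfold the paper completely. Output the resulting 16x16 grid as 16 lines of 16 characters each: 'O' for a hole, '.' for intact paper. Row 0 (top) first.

Op 1 fold_left: fold axis v@8; visible region now rows[0,16) x cols[0,8) = 16x8
Op 2 fold_left: fold axis v@4; visible region now rows[0,16) x cols[0,4) = 16x4
Op 3 fold_left: fold axis v@2; visible region now rows[0,16) x cols[0,2) = 16x2
Op 4 fold_right: fold axis v@1; visible region now rows[0,16) x cols[1,2) = 16x1
Op 5 fold_up: fold axis h@8; visible region now rows[0,8) x cols[1,2) = 8x1
Op 6 cut(5, 0): punch at orig (5,1); cuts so far [(5, 1)]; region rows[0,8) x cols[1,2) = 8x1
Op 7 cut(0, 0): punch at orig (0,1); cuts so far [(0, 1), (5, 1)]; region rows[0,8) x cols[1,2) = 8x1
Unfold 1 (reflect across h@8): 4 holes -> [(0, 1), (5, 1), (10, 1), (15, 1)]
Unfold 2 (reflect across v@1): 8 holes -> [(0, 0), (0, 1), (5, 0), (5, 1), (10, 0), (10, 1), (15, 0), (15, 1)]
Unfold 3 (reflect across v@2): 16 holes -> [(0, 0), (0, 1), (0, 2), (0, 3), (5, 0), (5, 1), (5, 2), (5, 3), (10, 0), (10, 1), (10, 2), (10, 3), (15, 0), (15, 1), (15, 2), (15, 3)]
Unfold 4 (reflect across v@4): 32 holes -> [(0, 0), (0, 1), (0, 2), (0, 3), (0, 4), (0, 5), (0, 6), (0, 7), (5, 0), (5, 1), (5, 2), (5, 3), (5, 4), (5, 5), (5, 6), (5, 7), (10, 0), (10, 1), (10, 2), (10, 3), (10, 4), (10, 5), (10, 6), (10, 7), (15, 0), (15, 1), (15, 2), (15, 3), (15, 4), (15, 5), (15, 6), (15, 7)]
Unfold 5 (reflect across v@8): 64 holes -> [(0, 0), (0, 1), (0, 2), (0, 3), (0, 4), (0, 5), (0, 6), (0, 7), (0, 8), (0, 9), (0, 10), (0, 11), (0, 12), (0, 13), (0, 14), (0, 15), (5, 0), (5, 1), (5, 2), (5, 3), (5, 4), (5, 5), (5, 6), (5, 7), (5, 8), (5, 9), (5, 10), (5, 11), (5, 12), (5, 13), (5, 14), (5, 15), (10, 0), (10, 1), (10, 2), (10, 3), (10, 4), (10, 5), (10, 6), (10, 7), (10, 8), (10, 9), (10, 10), (10, 11), (10, 12), (10, 13), (10, 14), (10, 15), (15, 0), (15, 1), (15, 2), (15, 3), (15, 4), (15, 5), (15, 6), (15, 7), (15, 8), (15, 9), (15, 10), (15, 11), (15, 12), (15, 13), (15, 14), (15, 15)]

Answer: OOOOOOOOOOOOOOOO
................
................
................
................
OOOOOOOOOOOOOOOO
................
................
................
................
OOOOOOOOOOOOOOOO
................
................
................
................
OOOOOOOOOOOOOOOO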